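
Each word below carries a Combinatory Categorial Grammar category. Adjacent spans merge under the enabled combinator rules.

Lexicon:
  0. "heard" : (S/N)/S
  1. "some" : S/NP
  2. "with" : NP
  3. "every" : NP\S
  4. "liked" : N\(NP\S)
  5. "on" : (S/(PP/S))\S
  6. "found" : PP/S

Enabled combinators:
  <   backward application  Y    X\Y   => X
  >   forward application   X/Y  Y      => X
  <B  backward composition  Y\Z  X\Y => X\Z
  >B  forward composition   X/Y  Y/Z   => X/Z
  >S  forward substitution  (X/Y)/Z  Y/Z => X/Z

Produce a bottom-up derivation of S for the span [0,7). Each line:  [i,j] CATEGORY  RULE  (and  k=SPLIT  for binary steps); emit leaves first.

[0,7] S   >
  [0,6] S/(PP/S)   <
    [0,5] S   >
      [0,3] S/N   >
        [0,1] "heard" : (S/N)/S
        [1,3] S   >
          [1,2] "some" : S/NP
          [2,3] "with" : NP
      [3,5] N   <
        [3,4] "every" : NP\S
        [4,5] "liked" : N\(NP\S)
    [5,6] "on" : (S/(PP/S))\S
  [6,7] "found" : PP/S

[0,1] (S/N)/S  lex  "heard"
[1,2] S/NP  lex  "some"
[2,3] NP  lex  "with"
[1,3] S  >  k=2
[0,3] S/N  >  k=1
[3,4] NP\S  lex  "every"
[4,5] N\(NP\S)  lex  "liked"
[3,5] N  <  k=4
[0,5] S  >  k=3
[5,6] (S/(PP/S))\S  lex  "on"
[0,6] S/(PP/S)  <  k=5
[6,7] PP/S  lex  "found"
[0,7] S  >  k=6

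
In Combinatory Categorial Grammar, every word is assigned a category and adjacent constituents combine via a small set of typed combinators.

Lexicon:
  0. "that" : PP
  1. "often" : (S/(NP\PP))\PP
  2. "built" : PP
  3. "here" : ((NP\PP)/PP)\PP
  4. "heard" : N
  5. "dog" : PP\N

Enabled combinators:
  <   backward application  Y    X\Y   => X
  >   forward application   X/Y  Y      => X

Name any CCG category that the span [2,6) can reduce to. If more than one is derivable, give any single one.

[0,6] S   >
  [0,2] S/(NP\PP)   <
    [0,1] "that" : PP
    [1,2] "often" : (S/(NP\PP))\PP
  [2,6] NP\PP   >
    [2,4] (NP\PP)/PP   <
      [2,3] "built" : PP
      [3,4] "here" : ((NP\PP)/PP)\PP
    [4,6] PP   <
      [4,5] "heard" : N
      [5,6] "dog" : PP\N

NP\PP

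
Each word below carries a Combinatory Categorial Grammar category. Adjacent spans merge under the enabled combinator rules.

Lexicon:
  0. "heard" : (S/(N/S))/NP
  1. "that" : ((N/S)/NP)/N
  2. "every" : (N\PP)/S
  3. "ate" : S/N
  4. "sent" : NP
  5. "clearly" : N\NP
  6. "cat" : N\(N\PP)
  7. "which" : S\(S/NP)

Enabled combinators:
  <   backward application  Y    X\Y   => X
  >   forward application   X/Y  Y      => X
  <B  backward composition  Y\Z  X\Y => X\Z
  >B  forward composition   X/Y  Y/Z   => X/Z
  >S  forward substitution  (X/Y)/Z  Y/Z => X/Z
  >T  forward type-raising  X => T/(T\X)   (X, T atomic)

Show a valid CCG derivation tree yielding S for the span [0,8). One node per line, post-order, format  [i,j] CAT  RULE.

[0,1] (S/(N/S))/NP  lex  "heard"
[1,2] ((N/S)/NP)/N  lex  "that"
[2,3] (N\PP)/S  lex  "every"
[3,4] S/N  lex  "ate"
[4,5] NP  lex  "sent"
[5,6] N\NP  lex  "clearly"
[4,6] N  <  k=5
[3,6] S  >  k=4
[2,6] N\PP  >  k=3
[6,7] N\(N\PP)  lex  "cat"
[2,7] N  <  k=6
[1,7] (N/S)/NP  >  k=2
[0,7] S/NP  >S  k=1
[7,8] S\(S/NP)  lex  "which"
[0,8] S  <  k=7

[0,8] S   <
  [0,7] S/NP   >S
    [0,1] "heard" : (S/(N/S))/NP
    [1,7] (N/S)/NP   >
      [1,2] "that" : ((N/S)/NP)/N
      [2,7] N   <
        [2,6] N\PP   >
          [2,3] "every" : (N\PP)/S
          [3,6] S   >
            [3,4] "ate" : S/N
            [4,6] N   <
              [4,5] "sent" : NP
              [5,6] "clearly" : N\NP
        [6,7] "cat" : N\(N\PP)
  [7,8] "which" : S\(S/NP)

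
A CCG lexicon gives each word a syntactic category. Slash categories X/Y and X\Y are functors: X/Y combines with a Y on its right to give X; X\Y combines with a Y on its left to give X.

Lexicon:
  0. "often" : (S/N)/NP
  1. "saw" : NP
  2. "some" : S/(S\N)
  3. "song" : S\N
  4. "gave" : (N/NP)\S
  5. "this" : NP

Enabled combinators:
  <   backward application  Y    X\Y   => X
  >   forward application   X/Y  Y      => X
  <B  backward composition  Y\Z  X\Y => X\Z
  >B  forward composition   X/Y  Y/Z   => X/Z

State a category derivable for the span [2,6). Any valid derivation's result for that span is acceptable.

[0,6] S   >
  [0,2] S/N   >
    [0,1] "often" : (S/N)/NP
    [1,2] "saw" : NP
  [2,6] N   >
    [2,5] N/NP   <
      [2,4] S   >
        [2,3] "some" : S/(S\N)
        [3,4] "song" : S\N
      [4,5] "gave" : (N/NP)\S
    [5,6] "this" : NP

N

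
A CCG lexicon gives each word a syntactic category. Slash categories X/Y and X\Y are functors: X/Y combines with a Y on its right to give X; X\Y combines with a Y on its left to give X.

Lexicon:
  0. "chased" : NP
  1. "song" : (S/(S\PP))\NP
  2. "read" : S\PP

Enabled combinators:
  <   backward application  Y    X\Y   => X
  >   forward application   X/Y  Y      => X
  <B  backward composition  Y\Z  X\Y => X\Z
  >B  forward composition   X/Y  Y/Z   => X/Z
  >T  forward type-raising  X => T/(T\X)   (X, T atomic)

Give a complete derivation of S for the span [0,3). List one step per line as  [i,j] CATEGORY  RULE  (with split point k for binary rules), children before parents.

[0,1] NP  lex  "chased"
[1,2] (S/(S\PP))\NP  lex  "song"
[0,2] S/(S\PP)  <  k=1
[2,3] S\PP  lex  "read"
[0,3] S  >  k=2

[0,3] S   >
  [0,2] S/(S\PP)   <
    [0,1] "chased" : NP
    [1,2] "song" : (S/(S\PP))\NP
  [2,3] "read" : S\PP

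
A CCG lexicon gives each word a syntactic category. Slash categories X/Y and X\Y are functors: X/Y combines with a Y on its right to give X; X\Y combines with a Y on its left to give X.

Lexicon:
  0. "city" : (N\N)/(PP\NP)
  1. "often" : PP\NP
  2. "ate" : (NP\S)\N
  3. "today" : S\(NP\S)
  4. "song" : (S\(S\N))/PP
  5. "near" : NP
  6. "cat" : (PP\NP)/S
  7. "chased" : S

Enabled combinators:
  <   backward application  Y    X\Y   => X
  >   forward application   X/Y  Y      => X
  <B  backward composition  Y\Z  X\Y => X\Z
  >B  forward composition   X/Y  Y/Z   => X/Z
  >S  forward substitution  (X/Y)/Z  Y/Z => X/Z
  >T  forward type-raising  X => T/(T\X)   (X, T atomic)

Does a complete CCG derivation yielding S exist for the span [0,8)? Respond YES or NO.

YES

[0,8] S   <
  [0,4] S\N   <B
    [0,2] N\N   >
      [0,1] "city" : (N\N)/(PP\NP)
      [1,2] "often" : PP\NP
    [2,4] S\N   <B
      [2,3] "ate" : (NP\S)\N
      [3,4] "today" : S\(NP\S)
  [4,8] S\(S\N)   >
    [4,5] "song" : (S\(S\N))/PP
    [5,8] PP   <
      [5,6] "near" : NP
      [6,8] PP\NP   >
        [6,7] "cat" : (PP\NP)/S
        [7,8] "chased" : S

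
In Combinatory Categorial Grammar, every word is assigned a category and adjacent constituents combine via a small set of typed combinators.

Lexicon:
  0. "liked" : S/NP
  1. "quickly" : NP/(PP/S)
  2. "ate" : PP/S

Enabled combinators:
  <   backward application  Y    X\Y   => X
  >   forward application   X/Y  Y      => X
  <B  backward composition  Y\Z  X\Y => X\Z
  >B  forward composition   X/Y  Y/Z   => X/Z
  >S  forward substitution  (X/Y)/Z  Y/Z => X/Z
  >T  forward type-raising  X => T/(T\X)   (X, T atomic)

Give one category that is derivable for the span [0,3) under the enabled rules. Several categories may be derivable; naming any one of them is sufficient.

S

[0,3] S   >
  [0,1] "liked" : S/NP
  [1,3] NP   >
    [1,2] "quickly" : NP/(PP/S)
    [2,3] "ate" : PP/S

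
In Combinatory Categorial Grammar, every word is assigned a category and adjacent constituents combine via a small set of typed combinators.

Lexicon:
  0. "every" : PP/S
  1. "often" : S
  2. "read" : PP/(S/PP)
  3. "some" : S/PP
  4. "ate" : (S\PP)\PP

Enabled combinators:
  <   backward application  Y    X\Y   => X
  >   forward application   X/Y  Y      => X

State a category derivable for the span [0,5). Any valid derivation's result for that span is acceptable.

S

[0,5] S   <
  [0,2] PP   >
    [0,1] "every" : PP/S
    [1,2] "often" : S
  [2,5] S\PP   <
    [2,4] PP   >
      [2,3] "read" : PP/(S/PP)
      [3,4] "some" : S/PP
    [4,5] "ate" : (S\PP)\PP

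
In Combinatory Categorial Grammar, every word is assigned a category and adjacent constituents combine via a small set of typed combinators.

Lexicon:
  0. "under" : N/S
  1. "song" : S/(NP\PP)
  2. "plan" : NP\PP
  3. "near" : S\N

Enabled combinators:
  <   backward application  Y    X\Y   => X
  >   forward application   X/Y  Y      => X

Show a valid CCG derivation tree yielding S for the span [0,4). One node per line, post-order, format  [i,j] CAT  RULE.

[0,1] N/S  lex  "under"
[1,2] S/(NP\PP)  lex  "song"
[2,3] NP\PP  lex  "plan"
[1,3] S  >  k=2
[0,3] N  >  k=1
[3,4] S\N  lex  "near"
[0,4] S  <  k=3

[0,4] S   <
  [0,3] N   >
    [0,1] "under" : N/S
    [1,3] S   >
      [1,2] "song" : S/(NP\PP)
      [2,3] "plan" : NP\PP
  [3,4] "near" : S\N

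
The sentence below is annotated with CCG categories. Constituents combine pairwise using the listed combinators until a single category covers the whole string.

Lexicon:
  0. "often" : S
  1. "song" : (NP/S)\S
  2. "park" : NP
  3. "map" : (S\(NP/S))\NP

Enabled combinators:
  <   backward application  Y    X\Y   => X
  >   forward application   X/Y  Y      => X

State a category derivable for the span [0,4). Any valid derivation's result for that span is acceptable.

S

[0,4] S   <
  [0,2] NP/S   <
    [0,1] "often" : S
    [1,2] "song" : (NP/S)\S
  [2,4] S\(NP/S)   <
    [2,3] "park" : NP
    [3,4] "map" : (S\(NP/S))\NP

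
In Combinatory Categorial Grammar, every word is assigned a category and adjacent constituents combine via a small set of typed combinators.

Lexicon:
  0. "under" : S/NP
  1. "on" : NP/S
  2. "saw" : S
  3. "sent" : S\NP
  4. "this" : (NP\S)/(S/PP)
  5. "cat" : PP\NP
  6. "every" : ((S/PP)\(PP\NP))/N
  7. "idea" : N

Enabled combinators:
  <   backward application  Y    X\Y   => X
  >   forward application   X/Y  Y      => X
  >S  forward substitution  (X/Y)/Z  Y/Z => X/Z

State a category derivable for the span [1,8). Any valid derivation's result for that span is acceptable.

NP

[0,8] S   >
  [0,1] "under" : S/NP
  [1,8] NP   <
    [1,4] S   <
      [1,3] NP   >
        [1,2] "on" : NP/S
        [2,3] "saw" : S
      [3,4] "sent" : S\NP
    [4,8] NP\S   >
      [4,5] "this" : (NP\S)/(S/PP)
      [5,8] S/PP   <
        [5,6] "cat" : PP\NP
        [6,8] (S/PP)\(PP\NP)   >
          [6,7] "every" : ((S/PP)\(PP\NP))/N
          [7,8] "idea" : N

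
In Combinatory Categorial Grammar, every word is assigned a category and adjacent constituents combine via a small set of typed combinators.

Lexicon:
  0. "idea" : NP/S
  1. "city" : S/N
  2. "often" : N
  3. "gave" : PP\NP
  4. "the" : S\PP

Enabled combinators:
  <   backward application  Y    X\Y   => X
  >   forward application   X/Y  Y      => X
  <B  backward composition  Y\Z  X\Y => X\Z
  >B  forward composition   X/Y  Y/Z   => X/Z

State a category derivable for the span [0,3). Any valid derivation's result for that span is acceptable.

NP

[0,5] S   <
  [0,3] NP   >
    [0,2] NP/N   >B
      [0,1] "idea" : NP/S
      [1,2] "city" : S/N
    [2,3] "often" : N
  [3,5] S\NP   <B
    [3,4] "gave" : PP\NP
    [4,5] "the" : S\PP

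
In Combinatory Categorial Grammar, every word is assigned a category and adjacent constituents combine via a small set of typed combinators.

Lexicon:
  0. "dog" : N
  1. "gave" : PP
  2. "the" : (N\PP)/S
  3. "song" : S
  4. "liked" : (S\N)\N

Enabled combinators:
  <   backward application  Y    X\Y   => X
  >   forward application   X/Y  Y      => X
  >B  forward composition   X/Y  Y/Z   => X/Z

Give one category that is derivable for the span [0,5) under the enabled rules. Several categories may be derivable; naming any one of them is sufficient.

[0,5] S   <
  [0,1] "dog" : N
  [1,5] S\N   <
    [1,4] N   <
      [1,2] "gave" : PP
      [2,4] N\PP   >
        [2,3] "the" : (N\PP)/S
        [3,4] "song" : S
    [4,5] "liked" : (S\N)\N

S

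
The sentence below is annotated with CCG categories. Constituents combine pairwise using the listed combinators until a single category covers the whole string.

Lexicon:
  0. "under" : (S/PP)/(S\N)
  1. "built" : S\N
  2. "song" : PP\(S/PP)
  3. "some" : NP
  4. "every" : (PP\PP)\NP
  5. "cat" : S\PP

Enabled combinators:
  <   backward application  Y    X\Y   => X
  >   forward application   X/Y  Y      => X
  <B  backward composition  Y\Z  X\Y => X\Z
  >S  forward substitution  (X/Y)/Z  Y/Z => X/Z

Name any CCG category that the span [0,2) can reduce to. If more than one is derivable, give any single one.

[0,6] S   <
  [0,3] PP   <
    [0,2] S/PP   >
      [0,1] "under" : (S/PP)/(S\N)
      [1,2] "built" : S\N
    [2,3] "song" : PP\(S/PP)
  [3,6] S\PP   <B
    [3,5] PP\PP   <
      [3,4] "some" : NP
      [4,5] "every" : (PP\PP)\NP
    [5,6] "cat" : S\PP

S/PP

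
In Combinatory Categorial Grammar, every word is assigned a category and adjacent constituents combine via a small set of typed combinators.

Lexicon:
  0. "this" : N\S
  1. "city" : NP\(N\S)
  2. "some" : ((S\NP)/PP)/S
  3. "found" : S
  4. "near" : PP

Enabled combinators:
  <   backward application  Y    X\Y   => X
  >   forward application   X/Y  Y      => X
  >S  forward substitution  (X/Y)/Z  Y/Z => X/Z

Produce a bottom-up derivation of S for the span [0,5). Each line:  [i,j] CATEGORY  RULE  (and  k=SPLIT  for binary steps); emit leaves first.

[0,1] N\S  lex  "this"
[1,2] NP\(N\S)  lex  "city"
[0,2] NP  <  k=1
[2,3] ((S\NP)/PP)/S  lex  "some"
[3,4] S  lex  "found"
[2,4] (S\NP)/PP  >  k=3
[4,5] PP  lex  "near"
[2,5] S\NP  >  k=4
[0,5] S  <  k=2

[0,5] S   <
  [0,2] NP   <
    [0,1] "this" : N\S
    [1,2] "city" : NP\(N\S)
  [2,5] S\NP   >
    [2,4] (S\NP)/PP   >
      [2,3] "some" : ((S\NP)/PP)/S
      [3,4] "found" : S
    [4,5] "near" : PP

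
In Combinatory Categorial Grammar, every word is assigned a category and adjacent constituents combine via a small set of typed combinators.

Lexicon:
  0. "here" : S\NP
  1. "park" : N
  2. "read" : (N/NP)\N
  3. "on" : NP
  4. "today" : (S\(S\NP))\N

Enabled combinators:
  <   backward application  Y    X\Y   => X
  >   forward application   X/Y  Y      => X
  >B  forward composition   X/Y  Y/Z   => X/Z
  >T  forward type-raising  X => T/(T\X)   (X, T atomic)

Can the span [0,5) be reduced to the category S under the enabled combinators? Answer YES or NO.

YES

[0,5] S   <
  [0,1] "here" : S\NP
  [1,5] S\(S\NP)   <
    [1,4] N   >
      [1,3] N/NP   <
        [1,2] "park" : N
        [2,3] "read" : (N/NP)\N
      [3,4] "on" : NP
    [4,5] "today" : (S\(S\NP))\N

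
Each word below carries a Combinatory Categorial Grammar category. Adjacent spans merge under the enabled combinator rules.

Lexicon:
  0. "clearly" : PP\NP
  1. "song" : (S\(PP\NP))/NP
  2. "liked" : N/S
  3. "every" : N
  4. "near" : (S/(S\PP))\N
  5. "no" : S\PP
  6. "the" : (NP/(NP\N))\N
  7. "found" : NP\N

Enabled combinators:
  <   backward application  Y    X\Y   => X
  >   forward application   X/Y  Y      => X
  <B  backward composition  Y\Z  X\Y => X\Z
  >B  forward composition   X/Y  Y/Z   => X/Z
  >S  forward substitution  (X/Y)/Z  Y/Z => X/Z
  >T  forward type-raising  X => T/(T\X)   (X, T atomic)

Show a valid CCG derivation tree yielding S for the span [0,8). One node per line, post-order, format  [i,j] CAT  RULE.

[0,1] PP\NP  lex  "clearly"
[1,2] (S\(PP\NP))/NP  lex  "song"
[2,3] N/S  lex  "liked"
[3,4] N  lex  "every"
[4,5] (S/(S\PP))\N  lex  "near"
[3,5] S/(S\PP)  <  k=4
[5,6] S\PP  lex  "no"
[3,6] S  >  k=5
[2,6] N  >  k=3
[6,7] (NP/(NP\N))\N  lex  "the"
[2,7] NP/(NP\N)  <  k=6
[7,8] NP\N  lex  "found"
[2,8] NP  >  k=7
[1,8] S\(PP\NP)  >  k=2
[0,8] S  <  k=1

[0,8] S   <
  [0,1] "clearly" : PP\NP
  [1,8] S\(PP\NP)   >
    [1,2] "song" : (S\(PP\NP))/NP
    [2,8] NP   >
      [2,7] NP/(NP\N)   <
        [2,6] N   >
          [2,3] "liked" : N/S
          [3,6] S   >
            [3,5] S/(S\PP)   <
              [3,4] "every" : N
              [4,5] "near" : (S/(S\PP))\N
            [5,6] "no" : S\PP
        [6,7] "the" : (NP/(NP\N))\N
      [7,8] "found" : NP\N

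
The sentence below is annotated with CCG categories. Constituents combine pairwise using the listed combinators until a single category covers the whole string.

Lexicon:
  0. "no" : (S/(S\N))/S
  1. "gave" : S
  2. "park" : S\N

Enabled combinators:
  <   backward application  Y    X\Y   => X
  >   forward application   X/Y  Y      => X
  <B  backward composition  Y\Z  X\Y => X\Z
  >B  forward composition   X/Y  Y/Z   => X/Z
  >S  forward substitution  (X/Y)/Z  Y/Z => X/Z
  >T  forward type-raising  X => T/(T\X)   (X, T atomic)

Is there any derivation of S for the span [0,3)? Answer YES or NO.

YES

[0,3] S   >
  [0,2] S/(S\N)   >
    [0,1] "no" : (S/(S\N))/S
    [1,2] "gave" : S
  [2,3] "park" : S\N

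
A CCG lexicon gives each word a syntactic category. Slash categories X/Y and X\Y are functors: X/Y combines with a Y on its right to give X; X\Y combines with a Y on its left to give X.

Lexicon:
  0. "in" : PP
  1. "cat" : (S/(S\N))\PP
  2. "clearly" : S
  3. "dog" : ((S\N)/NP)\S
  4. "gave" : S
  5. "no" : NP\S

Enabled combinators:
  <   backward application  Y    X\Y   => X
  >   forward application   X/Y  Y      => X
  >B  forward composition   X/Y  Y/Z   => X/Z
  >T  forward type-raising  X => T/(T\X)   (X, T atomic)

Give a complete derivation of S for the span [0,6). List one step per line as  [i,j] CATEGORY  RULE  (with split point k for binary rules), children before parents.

[0,6] S   >
  [0,2] S/(S\N)   <
    [0,1] "in" : PP
    [1,2] "cat" : (S/(S\N))\PP
  [2,6] S\N   >
    [2,4] (S\N)/NP   <
      [2,3] "clearly" : S
      [3,4] "dog" : ((S\N)/NP)\S
    [4,6] NP   >
      [4,5] NP/(NP\S)   >T
        [4,5] "gave" : S
      [5,6] "no" : NP\S

[0,1] PP  lex  "in"
[1,2] (S/(S\N))\PP  lex  "cat"
[0,2] S/(S\N)  <  k=1
[2,3] S  lex  "clearly"
[3,4] ((S\N)/NP)\S  lex  "dog"
[2,4] (S\N)/NP  <  k=3
[4,5] S  lex  "gave"
[4,5] NP/(NP\S)  >T
[5,6] NP\S  lex  "no"
[4,6] NP  >  k=5
[2,6] S\N  >  k=4
[0,6] S  >  k=2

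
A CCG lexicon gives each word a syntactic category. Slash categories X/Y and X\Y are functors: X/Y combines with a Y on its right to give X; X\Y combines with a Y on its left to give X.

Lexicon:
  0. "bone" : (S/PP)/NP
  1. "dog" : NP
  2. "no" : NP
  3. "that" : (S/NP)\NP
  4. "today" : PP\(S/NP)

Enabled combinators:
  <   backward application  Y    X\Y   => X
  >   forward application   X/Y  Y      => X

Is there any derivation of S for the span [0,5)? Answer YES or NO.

[0,5] S   >
  [0,2] S/PP   >
    [0,1] "bone" : (S/PP)/NP
    [1,2] "dog" : NP
  [2,5] PP   <
    [2,4] S/NP   <
      [2,3] "no" : NP
      [3,4] "that" : (S/NP)\NP
    [4,5] "today" : PP\(S/NP)

YES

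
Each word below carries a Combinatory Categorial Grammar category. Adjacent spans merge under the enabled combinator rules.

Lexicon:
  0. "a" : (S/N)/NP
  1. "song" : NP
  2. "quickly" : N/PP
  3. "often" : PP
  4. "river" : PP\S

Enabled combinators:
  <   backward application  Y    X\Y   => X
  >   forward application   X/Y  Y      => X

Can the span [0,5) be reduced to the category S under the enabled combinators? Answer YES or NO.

(S/N)/NP NP N/PP PP PP\S
CKY chart[0,5] = {PP}; S ∉ chart

NO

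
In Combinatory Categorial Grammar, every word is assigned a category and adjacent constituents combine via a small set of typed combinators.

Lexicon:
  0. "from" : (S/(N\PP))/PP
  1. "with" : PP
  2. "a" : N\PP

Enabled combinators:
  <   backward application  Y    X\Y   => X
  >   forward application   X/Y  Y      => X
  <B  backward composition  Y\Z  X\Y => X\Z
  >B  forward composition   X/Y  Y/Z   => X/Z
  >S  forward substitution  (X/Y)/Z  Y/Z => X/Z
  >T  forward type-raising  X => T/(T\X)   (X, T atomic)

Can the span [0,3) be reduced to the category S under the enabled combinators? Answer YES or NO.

YES

[0,3] S   >
  [0,2] S/(N\PP)   >
    [0,1] "from" : (S/(N\PP))/PP
    [1,2] "with" : PP
  [2,3] "a" : N\PP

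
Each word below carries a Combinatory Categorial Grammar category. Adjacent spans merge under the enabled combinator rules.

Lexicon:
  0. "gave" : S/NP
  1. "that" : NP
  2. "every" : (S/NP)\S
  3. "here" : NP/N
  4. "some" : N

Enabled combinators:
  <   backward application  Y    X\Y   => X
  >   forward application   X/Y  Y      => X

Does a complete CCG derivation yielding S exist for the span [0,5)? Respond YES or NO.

[0,5] S   >
  [0,3] S/NP   <
    [0,2] S   >
      [0,1] "gave" : S/NP
      [1,2] "that" : NP
    [2,3] "every" : (S/NP)\S
  [3,5] NP   >
    [3,4] "here" : NP/N
    [4,5] "some" : N

YES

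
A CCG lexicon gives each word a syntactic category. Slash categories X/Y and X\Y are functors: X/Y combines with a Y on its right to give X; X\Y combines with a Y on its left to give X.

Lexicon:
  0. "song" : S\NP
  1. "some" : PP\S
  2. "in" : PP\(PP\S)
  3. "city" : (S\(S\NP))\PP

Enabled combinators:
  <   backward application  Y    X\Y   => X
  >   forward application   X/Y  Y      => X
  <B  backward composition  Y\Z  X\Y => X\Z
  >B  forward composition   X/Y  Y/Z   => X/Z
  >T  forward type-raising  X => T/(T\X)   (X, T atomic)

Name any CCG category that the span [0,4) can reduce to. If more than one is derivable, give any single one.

S

[0,4] S   <
  [0,1] "song" : S\NP
  [1,4] S\(S\NP)   <
    [1,3] PP   <
      [1,2] "some" : PP\S
      [2,3] "in" : PP\(PP\S)
    [3,4] "city" : (S\(S\NP))\PP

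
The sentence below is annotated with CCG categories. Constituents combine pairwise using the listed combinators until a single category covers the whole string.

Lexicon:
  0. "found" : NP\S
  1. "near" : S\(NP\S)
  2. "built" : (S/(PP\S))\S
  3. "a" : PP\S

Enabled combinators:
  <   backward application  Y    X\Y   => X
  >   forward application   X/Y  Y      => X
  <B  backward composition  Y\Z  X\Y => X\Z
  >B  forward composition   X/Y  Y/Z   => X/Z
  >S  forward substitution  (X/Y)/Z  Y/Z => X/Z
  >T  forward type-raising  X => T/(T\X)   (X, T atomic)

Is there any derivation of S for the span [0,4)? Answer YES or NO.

YES

[0,4] S   >
  [0,3] S/(PP\S)   <
    [0,2] S   <
      [0,1] "found" : NP\S
      [1,2] "near" : S\(NP\S)
    [2,3] "built" : (S/(PP\S))\S
  [3,4] "a" : PP\S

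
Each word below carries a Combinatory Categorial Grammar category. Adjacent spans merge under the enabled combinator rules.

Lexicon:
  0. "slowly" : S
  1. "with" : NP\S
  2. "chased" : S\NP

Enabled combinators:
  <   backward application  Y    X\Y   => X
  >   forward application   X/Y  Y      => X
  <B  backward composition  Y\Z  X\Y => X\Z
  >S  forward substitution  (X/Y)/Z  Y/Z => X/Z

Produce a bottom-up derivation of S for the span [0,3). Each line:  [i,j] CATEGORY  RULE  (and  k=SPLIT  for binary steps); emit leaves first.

[0,1] S  lex  "slowly"
[1,2] NP\S  lex  "with"
[0,2] NP  <  k=1
[2,3] S\NP  lex  "chased"
[0,3] S  <  k=2

[0,3] S   <
  [0,2] NP   <
    [0,1] "slowly" : S
    [1,2] "with" : NP\S
  [2,3] "chased" : S\NP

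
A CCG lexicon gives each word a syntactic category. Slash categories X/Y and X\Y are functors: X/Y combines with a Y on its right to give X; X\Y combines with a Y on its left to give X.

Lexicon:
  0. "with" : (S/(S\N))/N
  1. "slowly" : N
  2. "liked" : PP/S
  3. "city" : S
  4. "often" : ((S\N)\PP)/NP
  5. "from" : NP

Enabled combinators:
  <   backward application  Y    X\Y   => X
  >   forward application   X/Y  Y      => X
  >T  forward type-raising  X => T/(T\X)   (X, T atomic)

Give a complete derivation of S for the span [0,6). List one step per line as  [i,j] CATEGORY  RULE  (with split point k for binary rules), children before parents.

[0,6] S   >
  [0,2] S/(S\N)   >
    [0,1] "with" : (S/(S\N))/N
    [1,2] "slowly" : N
  [2,6] S\N   <
    [2,4] PP   >
      [2,3] "liked" : PP/S
      [3,4] "city" : S
    [4,6] (S\N)\PP   >
      [4,5] "often" : ((S\N)\PP)/NP
      [5,6] "from" : NP

[0,1] (S/(S\N))/N  lex  "with"
[1,2] N  lex  "slowly"
[0,2] S/(S\N)  >  k=1
[2,3] PP/S  lex  "liked"
[3,4] S  lex  "city"
[2,4] PP  >  k=3
[4,5] ((S\N)\PP)/NP  lex  "often"
[5,6] NP  lex  "from"
[4,6] (S\N)\PP  >  k=5
[2,6] S\N  <  k=4
[0,6] S  >  k=2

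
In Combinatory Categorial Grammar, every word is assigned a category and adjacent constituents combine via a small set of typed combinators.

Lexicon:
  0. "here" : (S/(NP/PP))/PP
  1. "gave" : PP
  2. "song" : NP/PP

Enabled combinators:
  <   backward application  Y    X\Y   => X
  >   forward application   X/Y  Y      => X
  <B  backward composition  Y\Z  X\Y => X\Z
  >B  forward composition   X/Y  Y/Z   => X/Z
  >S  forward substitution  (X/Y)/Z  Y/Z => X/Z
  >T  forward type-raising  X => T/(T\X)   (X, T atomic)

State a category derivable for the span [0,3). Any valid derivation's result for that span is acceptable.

S

[0,3] S   >
  [0,2] S/(NP/PP)   >
    [0,1] "here" : (S/(NP/PP))/PP
    [1,2] "gave" : PP
  [2,3] "song" : NP/PP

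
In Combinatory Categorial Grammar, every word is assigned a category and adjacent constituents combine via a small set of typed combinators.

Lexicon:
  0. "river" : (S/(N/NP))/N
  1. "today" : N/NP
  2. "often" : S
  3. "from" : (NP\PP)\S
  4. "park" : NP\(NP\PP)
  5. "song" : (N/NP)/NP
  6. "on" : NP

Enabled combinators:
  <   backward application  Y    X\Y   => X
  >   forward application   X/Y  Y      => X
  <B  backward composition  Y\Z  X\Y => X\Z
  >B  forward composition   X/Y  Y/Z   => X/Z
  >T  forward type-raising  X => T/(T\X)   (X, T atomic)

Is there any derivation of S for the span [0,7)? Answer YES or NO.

YES

[0,7] S   >
  [0,6] S/NP   >B
    [0,5] S/(N/NP)   >
      [0,1] "river" : (S/(N/NP))/N
      [1,5] N   >
        [1,2] "today" : N/NP
        [2,5] NP   <
          [2,4] NP\PP   <
            [2,3] "often" : S
            [3,4] "from" : (NP\PP)\S
          [4,5] "park" : NP\(NP\PP)
    [5,6] "song" : (N/NP)/NP
  [6,7] "on" : NP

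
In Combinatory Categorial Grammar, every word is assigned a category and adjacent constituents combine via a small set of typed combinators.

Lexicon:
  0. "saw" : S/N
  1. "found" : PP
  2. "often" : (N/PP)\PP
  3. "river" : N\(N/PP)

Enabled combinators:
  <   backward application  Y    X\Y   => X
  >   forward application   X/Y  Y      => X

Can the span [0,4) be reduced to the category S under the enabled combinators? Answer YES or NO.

[0,4] S   >
  [0,1] "saw" : S/N
  [1,4] N   <
    [1,3] N/PP   <
      [1,2] "found" : PP
      [2,3] "often" : (N/PP)\PP
    [3,4] "river" : N\(N/PP)

YES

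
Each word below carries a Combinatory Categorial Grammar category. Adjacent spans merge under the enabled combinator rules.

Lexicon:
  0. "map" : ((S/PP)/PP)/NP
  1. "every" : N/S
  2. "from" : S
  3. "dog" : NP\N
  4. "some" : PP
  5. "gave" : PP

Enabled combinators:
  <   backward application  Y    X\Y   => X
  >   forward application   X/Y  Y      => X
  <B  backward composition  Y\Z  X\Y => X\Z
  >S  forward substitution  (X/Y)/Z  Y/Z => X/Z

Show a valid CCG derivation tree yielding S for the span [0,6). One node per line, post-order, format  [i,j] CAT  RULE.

[0,6] S   >
  [0,5] S/PP   >
    [0,4] (S/PP)/PP   >
      [0,1] "map" : ((S/PP)/PP)/NP
      [1,4] NP   <
        [1,3] N   >
          [1,2] "every" : N/S
          [2,3] "from" : S
        [3,4] "dog" : NP\N
    [4,5] "some" : PP
  [5,6] "gave" : PP

[0,1] ((S/PP)/PP)/NP  lex  "map"
[1,2] N/S  lex  "every"
[2,3] S  lex  "from"
[1,3] N  >  k=2
[3,4] NP\N  lex  "dog"
[1,4] NP  <  k=3
[0,4] (S/PP)/PP  >  k=1
[4,5] PP  lex  "some"
[0,5] S/PP  >  k=4
[5,6] PP  lex  "gave"
[0,6] S  >  k=5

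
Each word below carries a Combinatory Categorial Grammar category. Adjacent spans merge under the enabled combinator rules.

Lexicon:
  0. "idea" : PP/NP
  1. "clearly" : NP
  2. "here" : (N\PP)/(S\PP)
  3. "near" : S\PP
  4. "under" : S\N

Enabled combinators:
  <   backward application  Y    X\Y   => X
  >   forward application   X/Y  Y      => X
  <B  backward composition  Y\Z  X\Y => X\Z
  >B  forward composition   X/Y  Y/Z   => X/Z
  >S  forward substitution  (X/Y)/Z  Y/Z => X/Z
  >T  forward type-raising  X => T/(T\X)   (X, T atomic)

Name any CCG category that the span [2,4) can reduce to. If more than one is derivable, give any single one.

[0,5] S   <
  [0,2] PP   >
    [0,1] "idea" : PP/NP
    [1,2] "clearly" : NP
  [2,5] S\PP   <B
    [2,4] N\PP   >
      [2,3] "here" : (N\PP)/(S\PP)
      [3,4] "near" : S\PP
    [4,5] "under" : S\N

N\PP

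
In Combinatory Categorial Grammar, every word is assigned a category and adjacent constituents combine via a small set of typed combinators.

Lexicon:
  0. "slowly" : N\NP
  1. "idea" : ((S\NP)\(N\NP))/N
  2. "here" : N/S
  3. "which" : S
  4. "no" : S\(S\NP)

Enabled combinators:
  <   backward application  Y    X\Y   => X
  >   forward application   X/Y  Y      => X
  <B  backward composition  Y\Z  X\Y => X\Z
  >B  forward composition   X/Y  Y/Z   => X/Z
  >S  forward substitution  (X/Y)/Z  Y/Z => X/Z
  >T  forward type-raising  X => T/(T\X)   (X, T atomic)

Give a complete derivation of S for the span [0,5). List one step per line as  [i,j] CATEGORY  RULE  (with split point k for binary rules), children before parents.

[0,1] N\NP  lex  "slowly"
[1,2] ((S\NP)\(N\NP))/N  lex  "idea"
[2,3] N/S  lex  "here"
[3,4] S  lex  "which"
[2,4] N  >  k=3
[1,4] (S\NP)\(N\NP)  >  k=2
[0,4] S\NP  <  k=1
[4,5] S\(S\NP)  lex  "no"
[0,5] S  <  k=4

[0,5] S   <
  [0,4] S\NP   <
    [0,1] "slowly" : N\NP
    [1,4] (S\NP)\(N\NP)   >
      [1,2] "idea" : ((S\NP)\(N\NP))/N
      [2,4] N   >
        [2,3] "here" : N/S
        [3,4] "which" : S
  [4,5] "no" : S\(S\NP)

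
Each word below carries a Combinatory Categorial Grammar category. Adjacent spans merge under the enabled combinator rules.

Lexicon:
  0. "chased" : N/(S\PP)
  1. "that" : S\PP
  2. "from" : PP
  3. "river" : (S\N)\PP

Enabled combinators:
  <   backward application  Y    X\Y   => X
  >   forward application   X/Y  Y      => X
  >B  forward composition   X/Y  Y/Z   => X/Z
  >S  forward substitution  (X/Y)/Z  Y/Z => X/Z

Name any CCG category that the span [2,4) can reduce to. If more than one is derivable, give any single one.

[0,4] S   <
  [0,2] N   >
    [0,1] "chased" : N/(S\PP)
    [1,2] "that" : S\PP
  [2,4] S\N   <
    [2,3] "from" : PP
    [3,4] "river" : (S\N)\PP

S\N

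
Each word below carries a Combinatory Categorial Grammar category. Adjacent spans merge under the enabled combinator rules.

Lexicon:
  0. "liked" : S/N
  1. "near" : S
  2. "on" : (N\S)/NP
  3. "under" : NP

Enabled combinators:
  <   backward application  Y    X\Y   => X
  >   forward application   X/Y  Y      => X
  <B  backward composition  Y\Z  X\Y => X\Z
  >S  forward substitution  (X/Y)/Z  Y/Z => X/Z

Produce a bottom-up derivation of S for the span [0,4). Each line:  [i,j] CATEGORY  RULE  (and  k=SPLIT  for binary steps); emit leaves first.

[0,4] S   >
  [0,1] "liked" : S/N
  [1,4] N   <
    [1,2] "near" : S
    [2,4] N\S   >
      [2,3] "on" : (N\S)/NP
      [3,4] "under" : NP

[0,1] S/N  lex  "liked"
[1,2] S  lex  "near"
[2,3] (N\S)/NP  lex  "on"
[3,4] NP  lex  "under"
[2,4] N\S  >  k=3
[1,4] N  <  k=2
[0,4] S  >  k=1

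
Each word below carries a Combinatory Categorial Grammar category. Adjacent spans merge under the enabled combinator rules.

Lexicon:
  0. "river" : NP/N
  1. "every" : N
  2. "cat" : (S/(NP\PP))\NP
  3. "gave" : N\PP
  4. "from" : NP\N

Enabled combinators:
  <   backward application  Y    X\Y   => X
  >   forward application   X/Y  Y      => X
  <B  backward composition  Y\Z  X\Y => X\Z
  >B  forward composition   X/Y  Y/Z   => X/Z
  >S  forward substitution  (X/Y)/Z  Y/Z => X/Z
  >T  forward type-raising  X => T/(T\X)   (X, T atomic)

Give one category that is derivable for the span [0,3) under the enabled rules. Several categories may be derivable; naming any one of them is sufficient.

S/(NP\PP)

[0,5] S   >
  [0,3] S/(NP\PP)   <
    [0,2] NP   >
      [0,1] "river" : NP/N
      [1,2] "every" : N
    [2,3] "cat" : (S/(NP\PP))\NP
  [3,5] NP\PP   <B
    [3,4] "gave" : N\PP
    [4,5] "from" : NP\N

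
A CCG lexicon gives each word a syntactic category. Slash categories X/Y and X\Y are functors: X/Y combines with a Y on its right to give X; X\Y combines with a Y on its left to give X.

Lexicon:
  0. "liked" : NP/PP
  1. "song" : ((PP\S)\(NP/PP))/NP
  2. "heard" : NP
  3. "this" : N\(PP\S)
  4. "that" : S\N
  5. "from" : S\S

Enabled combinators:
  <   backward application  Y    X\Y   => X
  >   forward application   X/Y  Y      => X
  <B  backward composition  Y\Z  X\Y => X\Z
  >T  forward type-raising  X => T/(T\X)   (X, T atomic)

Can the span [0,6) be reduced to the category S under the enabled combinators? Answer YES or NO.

[0,6] S   <
  [0,4] N   <
    [0,3] PP\S   <
      [0,1] "liked" : NP/PP
      [1,3] (PP\S)\(NP/PP)   >
        [1,2] "song" : ((PP\S)\(NP/PP))/NP
        [2,3] "heard" : NP
    [3,4] "this" : N\(PP\S)
  [4,6] S\N   <B
    [4,5] "that" : S\N
    [5,6] "from" : S\S

YES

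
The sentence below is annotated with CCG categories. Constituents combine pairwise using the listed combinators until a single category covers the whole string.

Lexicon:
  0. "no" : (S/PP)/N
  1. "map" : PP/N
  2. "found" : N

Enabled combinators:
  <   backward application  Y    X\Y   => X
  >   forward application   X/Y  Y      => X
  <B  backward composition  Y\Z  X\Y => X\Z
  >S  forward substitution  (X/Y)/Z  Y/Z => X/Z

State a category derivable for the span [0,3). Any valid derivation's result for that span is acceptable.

[0,3] S   >
  [0,2] S/N   >S
    [0,1] "no" : (S/PP)/N
    [1,2] "map" : PP/N
  [2,3] "found" : N

S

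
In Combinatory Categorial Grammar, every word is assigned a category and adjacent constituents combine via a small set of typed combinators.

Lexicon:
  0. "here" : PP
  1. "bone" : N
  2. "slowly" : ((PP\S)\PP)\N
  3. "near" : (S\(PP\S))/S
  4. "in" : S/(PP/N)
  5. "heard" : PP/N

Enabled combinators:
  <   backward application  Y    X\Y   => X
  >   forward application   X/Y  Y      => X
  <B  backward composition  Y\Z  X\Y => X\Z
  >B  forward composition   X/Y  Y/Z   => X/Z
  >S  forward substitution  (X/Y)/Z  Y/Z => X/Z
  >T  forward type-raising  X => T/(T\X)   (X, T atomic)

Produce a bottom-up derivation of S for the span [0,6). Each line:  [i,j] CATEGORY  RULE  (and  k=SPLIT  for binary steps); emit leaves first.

[0,6] S   <
  [0,3] PP\S   <
    [0,1] "here" : PP
    [1,3] (PP\S)\PP   <
      [1,2] "bone" : N
      [2,3] "slowly" : ((PP\S)\PP)\N
  [3,6] S\(PP\S)   >
    [3,4] "near" : (S\(PP\S))/S
    [4,6] S   >
      [4,5] "in" : S/(PP/N)
      [5,6] "heard" : PP/N

[0,1] PP  lex  "here"
[1,2] N  lex  "bone"
[2,3] ((PP\S)\PP)\N  lex  "slowly"
[1,3] (PP\S)\PP  <  k=2
[0,3] PP\S  <  k=1
[3,4] (S\(PP\S))/S  lex  "near"
[4,5] S/(PP/N)  lex  "in"
[5,6] PP/N  lex  "heard"
[4,6] S  >  k=5
[3,6] S\(PP\S)  >  k=4
[0,6] S  <  k=3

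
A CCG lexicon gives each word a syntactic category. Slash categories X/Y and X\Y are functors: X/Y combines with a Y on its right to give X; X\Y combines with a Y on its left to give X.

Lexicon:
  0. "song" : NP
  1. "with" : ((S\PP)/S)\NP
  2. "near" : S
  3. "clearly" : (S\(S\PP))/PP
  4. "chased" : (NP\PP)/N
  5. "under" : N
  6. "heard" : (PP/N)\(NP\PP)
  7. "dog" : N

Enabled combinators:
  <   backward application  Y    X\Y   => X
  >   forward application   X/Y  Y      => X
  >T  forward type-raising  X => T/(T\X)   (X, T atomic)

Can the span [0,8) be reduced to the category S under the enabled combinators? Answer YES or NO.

YES

[0,8] S   <
  [0,3] S\PP   >
    [0,2] (S\PP)/S   <
      [0,1] "song" : NP
      [1,2] "with" : ((S\PP)/S)\NP
    [2,3] "near" : S
  [3,8] S\(S\PP)   >
    [3,4] "clearly" : (S\(S\PP))/PP
    [4,8] PP   >
      [4,7] PP/N   <
        [4,6] NP\PP   >
          [4,5] "chased" : (NP\PP)/N
          [5,6] "under" : N
        [6,7] "heard" : (PP/N)\(NP\PP)
      [7,8] "dog" : N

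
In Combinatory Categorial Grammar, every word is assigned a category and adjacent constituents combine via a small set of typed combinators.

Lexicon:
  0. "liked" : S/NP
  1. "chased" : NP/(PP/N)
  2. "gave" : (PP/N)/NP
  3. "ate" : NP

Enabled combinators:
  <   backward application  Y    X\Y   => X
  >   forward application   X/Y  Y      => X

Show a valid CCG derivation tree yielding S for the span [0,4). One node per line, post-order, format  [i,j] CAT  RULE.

[0,1] S/NP  lex  "liked"
[1,2] NP/(PP/N)  lex  "chased"
[2,3] (PP/N)/NP  lex  "gave"
[3,4] NP  lex  "ate"
[2,4] PP/N  >  k=3
[1,4] NP  >  k=2
[0,4] S  >  k=1

[0,4] S   >
  [0,1] "liked" : S/NP
  [1,4] NP   >
    [1,2] "chased" : NP/(PP/N)
    [2,4] PP/N   >
      [2,3] "gave" : (PP/N)/NP
      [3,4] "ate" : NP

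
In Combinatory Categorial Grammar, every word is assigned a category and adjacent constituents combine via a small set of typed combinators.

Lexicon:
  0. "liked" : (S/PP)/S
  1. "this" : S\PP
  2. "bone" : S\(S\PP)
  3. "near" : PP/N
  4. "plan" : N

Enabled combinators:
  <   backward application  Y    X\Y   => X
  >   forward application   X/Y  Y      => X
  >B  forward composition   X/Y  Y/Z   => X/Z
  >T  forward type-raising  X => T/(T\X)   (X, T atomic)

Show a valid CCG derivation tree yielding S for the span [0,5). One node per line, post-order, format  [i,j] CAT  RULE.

[0,1] (S/PP)/S  lex  "liked"
[1,2] S\PP  lex  "this"
[2,3] S\(S\PP)  lex  "bone"
[1,3] S  <  k=2
[0,3] S/PP  >  k=1
[3,4] PP/N  lex  "near"
[4,5] N  lex  "plan"
[3,5] PP  >  k=4
[0,5] S  >  k=3

[0,5] S   >
  [0,3] S/PP   >
    [0,1] "liked" : (S/PP)/S
    [1,3] S   <
      [1,2] "this" : S\PP
      [2,3] "bone" : S\(S\PP)
  [3,5] PP   >
    [3,4] "near" : PP/N
    [4,5] "plan" : N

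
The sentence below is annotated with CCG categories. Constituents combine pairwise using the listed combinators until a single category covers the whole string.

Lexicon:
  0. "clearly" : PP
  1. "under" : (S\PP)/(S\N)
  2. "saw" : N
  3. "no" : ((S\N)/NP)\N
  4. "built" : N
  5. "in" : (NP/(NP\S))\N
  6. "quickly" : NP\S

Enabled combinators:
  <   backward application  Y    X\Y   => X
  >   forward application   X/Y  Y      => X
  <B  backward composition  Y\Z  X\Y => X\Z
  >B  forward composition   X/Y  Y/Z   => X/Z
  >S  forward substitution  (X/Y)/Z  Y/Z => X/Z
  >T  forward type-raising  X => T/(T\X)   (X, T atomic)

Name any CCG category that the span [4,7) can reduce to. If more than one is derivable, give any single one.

NP

[0,7] S   >
  [0,1] S/(S\PP)   >T
    [0,1] "clearly" : PP
  [1,7] S\PP   >
    [1,2] "under" : (S\PP)/(S\N)
    [2,7] S\N   >
      [2,4] (S\N)/NP   <
        [2,3] "saw" : N
        [3,4] "no" : ((S\N)/NP)\N
      [4,7] NP   >
        [4,6] NP/(NP\S)   <
          [4,5] "built" : N
          [5,6] "in" : (NP/(NP\S))\N
        [6,7] "quickly" : NP\S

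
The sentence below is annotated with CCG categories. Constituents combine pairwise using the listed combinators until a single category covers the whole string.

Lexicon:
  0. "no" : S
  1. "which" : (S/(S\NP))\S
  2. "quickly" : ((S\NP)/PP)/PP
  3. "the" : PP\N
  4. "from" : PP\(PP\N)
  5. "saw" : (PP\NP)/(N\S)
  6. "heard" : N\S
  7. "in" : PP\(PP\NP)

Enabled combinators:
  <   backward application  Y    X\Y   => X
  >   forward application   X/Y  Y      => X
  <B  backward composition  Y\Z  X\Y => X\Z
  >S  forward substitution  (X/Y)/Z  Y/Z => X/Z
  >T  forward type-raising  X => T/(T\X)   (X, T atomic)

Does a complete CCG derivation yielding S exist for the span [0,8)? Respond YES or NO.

YES

[0,8] S   >
  [0,2] S/(S\NP)   <
    [0,1] "no" : S
    [1,2] "which" : (S/(S\NP))\S
  [2,8] S\NP   >
    [2,5] (S\NP)/PP   >
      [2,3] "quickly" : ((S\NP)/PP)/PP
      [3,5] PP   <
        [3,4] "the" : PP\N
        [4,5] "from" : PP\(PP\N)
    [5,8] PP   <
      [5,7] PP\NP   >
        [5,6] "saw" : (PP\NP)/(N\S)
        [6,7] "heard" : N\S
      [7,8] "in" : PP\(PP\NP)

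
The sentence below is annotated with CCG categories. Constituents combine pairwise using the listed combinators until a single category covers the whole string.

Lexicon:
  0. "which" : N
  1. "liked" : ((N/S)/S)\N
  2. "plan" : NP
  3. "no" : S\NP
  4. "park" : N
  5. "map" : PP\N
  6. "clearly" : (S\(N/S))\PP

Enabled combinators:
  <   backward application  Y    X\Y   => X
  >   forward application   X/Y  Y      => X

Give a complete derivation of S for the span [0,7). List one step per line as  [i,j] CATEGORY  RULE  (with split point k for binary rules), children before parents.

[0,7] S   <
  [0,4] N/S   >
    [0,2] (N/S)/S   <
      [0,1] "which" : N
      [1,2] "liked" : ((N/S)/S)\N
    [2,4] S   <
      [2,3] "plan" : NP
      [3,4] "no" : S\NP
  [4,7] S\(N/S)   <
    [4,6] PP   <
      [4,5] "park" : N
      [5,6] "map" : PP\N
    [6,7] "clearly" : (S\(N/S))\PP

[0,1] N  lex  "which"
[1,2] ((N/S)/S)\N  lex  "liked"
[0,2] (N/S)/S  <  k=1
[2,3] NP  lex  "plan"
[3,4] S\NP  lex  "no"
[2,4] S  <  k=3
[0,4] N/S  >  k=2
[4,5] N  lex  "park"
[5,6] PP\N  lex  "map"
[4,6] PP  <  k=5
[6,7] (S\(N/S))\PP  lex  "clearly"
[4,7] S\(N/S)  <  k=6
[0,7] S  <  k=4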